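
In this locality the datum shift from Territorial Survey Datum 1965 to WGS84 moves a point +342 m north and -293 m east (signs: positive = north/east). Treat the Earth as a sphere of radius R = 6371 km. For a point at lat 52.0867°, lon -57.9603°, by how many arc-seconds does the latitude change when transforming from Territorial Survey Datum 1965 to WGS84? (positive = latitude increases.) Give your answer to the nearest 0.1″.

On a sphere of radius R, 1 rad of latitude = R, so Δφ = ΔN / R = 342.0 / 6371000 = 5.3681e-05 rad = 11.072″.

Δφ = 11.1″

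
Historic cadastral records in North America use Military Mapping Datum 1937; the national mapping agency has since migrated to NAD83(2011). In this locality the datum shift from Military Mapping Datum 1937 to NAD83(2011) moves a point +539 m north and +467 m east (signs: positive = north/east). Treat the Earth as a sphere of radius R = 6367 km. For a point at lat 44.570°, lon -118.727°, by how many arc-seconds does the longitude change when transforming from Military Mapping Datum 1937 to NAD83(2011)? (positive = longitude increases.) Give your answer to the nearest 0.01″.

Δλ = 21.24″

At latitude 44.570°, cos φ = 0.712394.
One radian of longitude at latitude φ spans R cos φ, so Δλ = ΔE / (R cos φ) = 467.0 / (6367000 × 0.712394) = 1.0296e-04 rad = 21.237″.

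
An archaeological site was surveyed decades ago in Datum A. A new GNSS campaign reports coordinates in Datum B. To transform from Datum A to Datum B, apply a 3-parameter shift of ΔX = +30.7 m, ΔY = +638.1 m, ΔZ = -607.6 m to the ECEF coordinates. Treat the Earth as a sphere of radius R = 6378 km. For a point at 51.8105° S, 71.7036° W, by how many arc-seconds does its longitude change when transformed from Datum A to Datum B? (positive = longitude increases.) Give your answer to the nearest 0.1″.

Δλ = 12.0″

sin φ = -0.785970, cos φ = 0.618264, sin λ = -0.949445, cos λ = 0.313933.
East component: ΔE = −sin λ·ΔX + cos λ·ΔY = −(-0.949445)(30.7) + (0.313933)(638.1) = 229.47 m.
1° of latitude spans πR/180 = 111317 m; at latitude φ, 1° of longitude spans that × cos φ = 68823.4 m, so Δλ = 229.47 / 68823.4 × 3600 = 12.003″.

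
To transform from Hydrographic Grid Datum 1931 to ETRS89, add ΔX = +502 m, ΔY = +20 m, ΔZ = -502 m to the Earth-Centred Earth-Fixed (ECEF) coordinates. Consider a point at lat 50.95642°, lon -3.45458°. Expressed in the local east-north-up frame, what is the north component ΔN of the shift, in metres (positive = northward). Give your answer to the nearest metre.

ΔN = -704 m

The local north axis is (−sin φ cos λ, −sin φ sin λ, cos φ), giving ΔN = -389.178 + 0.936 − 316.215 = -704.46 m.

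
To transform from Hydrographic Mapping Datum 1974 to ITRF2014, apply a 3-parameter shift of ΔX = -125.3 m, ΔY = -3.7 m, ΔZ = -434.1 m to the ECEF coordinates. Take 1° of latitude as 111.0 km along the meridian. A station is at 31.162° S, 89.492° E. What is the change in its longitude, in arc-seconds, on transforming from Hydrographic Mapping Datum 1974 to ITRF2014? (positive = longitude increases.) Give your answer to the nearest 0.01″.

Δλ = 4.75″

sin φ = -0.517460, cos φ = 0.855708, sin λ = 0.999961, cos λ = 0.008866.
East component: ΔE = −sin λ·ΔX + cos λ·ΔY = −(0.999961)(-125.3) + (0.008866)(-3.7) = 125.26 m.
1° of latitude spans 111000 m; at latitude φ, 1° of longitude spans that × cos φ = 94983.5 m, so Δλ = 125.26 / 94983.5 × 3600 = 4.748″.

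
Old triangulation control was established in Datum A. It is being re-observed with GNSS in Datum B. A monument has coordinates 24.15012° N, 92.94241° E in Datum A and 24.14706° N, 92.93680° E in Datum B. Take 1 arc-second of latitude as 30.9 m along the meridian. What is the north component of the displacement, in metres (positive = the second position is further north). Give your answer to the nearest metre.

ΔN = -340 m

Δφ = 24.14706° − 24.15012° = -0.00306°; Δλ = 92.93680° − 92.94241° = -0.00561°.
1° of latitude = 3600 × 30.90 = 111240 m.
ΔN = Δφ × 111240 = -340.4 m; ΔE = Δλ × 111240 × cos(24.15012°) = -0.00561 × 111240 × 0.912477 = -569.4 m.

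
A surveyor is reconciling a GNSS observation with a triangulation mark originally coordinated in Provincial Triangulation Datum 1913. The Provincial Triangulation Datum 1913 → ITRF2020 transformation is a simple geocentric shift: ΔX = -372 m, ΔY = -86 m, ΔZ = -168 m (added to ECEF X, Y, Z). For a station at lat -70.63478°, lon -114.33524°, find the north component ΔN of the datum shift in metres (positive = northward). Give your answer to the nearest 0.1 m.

ΔN = 162.8 m

At φ = -70.63478°, λ = -114.33524°: sin φ = -0.943424, cos φ = 0.331589, sin λ = -0.911150, cos λ = -0.412075.
ΔN = −sin φ cos λ·ΔX − sin φ sin λ·ΔY + cos φ·ΔZ = −(-0.943424)(-0.412075)(-372) − (-0.943424)(-0.911150)(-86) + (0.331589)(-168) = 162.84 m.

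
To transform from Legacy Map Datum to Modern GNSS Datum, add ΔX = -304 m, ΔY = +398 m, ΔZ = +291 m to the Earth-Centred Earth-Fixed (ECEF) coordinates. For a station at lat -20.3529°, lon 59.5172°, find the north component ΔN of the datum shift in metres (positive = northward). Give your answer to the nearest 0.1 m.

ΔN = 338.5 m

At φ = -20.3529°, λ = 59.5172°: sin φ = -0.347801, cos φ = 0.937568, sin λ = 0.861781, cos λ = 0.507280.
ΔN = −sin φ cos λ·ΔX − sin φ sin λ·ΔY + cos φ·ΔZ = −(-0.347801)(0.507280)(-304) − (-0.347801)(0.861781)(398) + (0.937568)(291) = 338.49 m.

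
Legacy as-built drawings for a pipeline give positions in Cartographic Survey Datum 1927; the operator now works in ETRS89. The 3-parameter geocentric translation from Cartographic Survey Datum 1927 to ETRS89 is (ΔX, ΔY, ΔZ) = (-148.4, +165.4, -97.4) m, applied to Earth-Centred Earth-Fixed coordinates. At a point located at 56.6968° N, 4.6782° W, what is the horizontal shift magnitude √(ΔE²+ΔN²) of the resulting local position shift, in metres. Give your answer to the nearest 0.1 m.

At φ = 56.6968°, λ = -4.6782°: sin φ = 0.835777, cos φ = 0.549069, sin λ = -0.081559, cos λ = 0.996668.
ΔE = −sin λ·ΔX + cos λ·ΔY = −(-0.081559)·(-148.4) + (0.996668)·(165.4) = 152.75 m.
ΔN = −sin φ cos λ·ΔX − sin φ sin λ·ΔY + cos φ·ΔZ = −(0.835777)(0.996668)(-148.4) − (0.835777)(-0.081559)(165.4) + (0.549069)(-97.4) = 81.41 m.
Horizontal magnitude = √(ΔE² + ΔN²) = √(152.75² + 81.41²) = 173.09 m.

173.1 m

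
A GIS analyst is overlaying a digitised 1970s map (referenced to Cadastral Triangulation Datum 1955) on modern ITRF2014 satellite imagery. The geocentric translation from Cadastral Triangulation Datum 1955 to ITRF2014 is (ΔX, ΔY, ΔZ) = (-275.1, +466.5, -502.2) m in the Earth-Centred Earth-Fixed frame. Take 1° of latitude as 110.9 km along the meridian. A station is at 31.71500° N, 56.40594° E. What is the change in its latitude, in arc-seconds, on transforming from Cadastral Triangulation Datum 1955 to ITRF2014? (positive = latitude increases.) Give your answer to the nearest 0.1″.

Δφ = -17.9″

sin φ = 0.525694, cos φ = 0.850674, sin λ = 0.832979, cos λ = 0.553305.
North component: ΔN = −sin φ cos λ·ΔX − sin φ sin λ·ΔY + cos φ·ΔZ = −(0.525694)(0.553305)(-275.1) − (0.525694)(0.832979)(466.5) + (0.850674)(-502.2) = -551.47 m.
1° of latitude spans 110900 m, so Δφ = -551.47 / 110900 × 3600 = -17.902″.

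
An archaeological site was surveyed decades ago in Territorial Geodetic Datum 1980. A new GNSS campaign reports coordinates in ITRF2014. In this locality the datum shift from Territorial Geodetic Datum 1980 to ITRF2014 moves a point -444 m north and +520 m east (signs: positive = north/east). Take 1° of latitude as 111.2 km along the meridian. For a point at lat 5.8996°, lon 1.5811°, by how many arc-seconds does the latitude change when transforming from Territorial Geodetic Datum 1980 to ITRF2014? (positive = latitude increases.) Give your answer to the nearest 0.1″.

Δφ = -14.4″

1° of latitude = 111.2 km, so Δφ = -444.0 / 111200 = -0.0039928° = -14.374″.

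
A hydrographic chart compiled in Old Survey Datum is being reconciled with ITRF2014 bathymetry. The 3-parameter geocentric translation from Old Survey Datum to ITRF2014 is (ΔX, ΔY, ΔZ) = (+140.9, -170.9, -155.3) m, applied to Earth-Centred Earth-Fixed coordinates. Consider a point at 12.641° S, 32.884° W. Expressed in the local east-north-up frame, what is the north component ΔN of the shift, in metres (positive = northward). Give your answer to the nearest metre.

The local north axis is (−sin φ cos λ, −sin φ sin λ, cos φ), giving ΔN = 25.894 + 20.306 − 151.536 = -105.34 m.

ΔN = -105 m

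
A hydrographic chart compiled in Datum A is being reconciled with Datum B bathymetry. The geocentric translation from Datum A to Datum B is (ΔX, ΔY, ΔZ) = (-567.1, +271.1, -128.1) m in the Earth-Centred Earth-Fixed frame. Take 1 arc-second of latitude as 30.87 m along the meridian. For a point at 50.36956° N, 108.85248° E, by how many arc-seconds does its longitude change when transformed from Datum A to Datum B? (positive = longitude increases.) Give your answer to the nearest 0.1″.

sin φ = 0.770174, cos φ = 0.637833, sin λ = 0.946354, cos λ = -0.323133.
East component: ΔE = −sin λ·ΔX + cos λ·ΔY = −(0.946354)(-567.1) + (-0.323133)(271.1) = 449.08 m.
1° of latitude spans 3600 × 30.87 = 111132 m; at latitude φ, 1° of longitude spans that × cos φ = 70883.7 m, so Δλ = 449.08 / 70883.7 × 3600 = 22.807″.

Δλ = 22.8″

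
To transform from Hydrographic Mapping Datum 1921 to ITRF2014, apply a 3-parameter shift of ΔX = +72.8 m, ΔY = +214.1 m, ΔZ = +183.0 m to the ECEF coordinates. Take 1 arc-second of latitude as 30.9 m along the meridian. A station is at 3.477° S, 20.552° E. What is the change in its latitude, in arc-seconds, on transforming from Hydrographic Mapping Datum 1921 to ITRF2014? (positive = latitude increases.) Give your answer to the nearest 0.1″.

Δφ = 6.2″

sin φ = -0.060648, cos φ = 0.998159, sin λ = 0.351057, cos λ = 0.936354.
North component: ΔN = −sin φ cos λ·ΔX − sin φ sin λ·ΔY + cos φ·ΔZ = −(-0.060648)(0.936354)(72.8) − (-0.060648)(0.351057)(214.1) + (0.998159)(183.0) = 191.36 m.
1° of latitude spans 3600 × 30.90 = 111240 m, so Δφ = 191.36 / 111240 × 3600 = 6.193″.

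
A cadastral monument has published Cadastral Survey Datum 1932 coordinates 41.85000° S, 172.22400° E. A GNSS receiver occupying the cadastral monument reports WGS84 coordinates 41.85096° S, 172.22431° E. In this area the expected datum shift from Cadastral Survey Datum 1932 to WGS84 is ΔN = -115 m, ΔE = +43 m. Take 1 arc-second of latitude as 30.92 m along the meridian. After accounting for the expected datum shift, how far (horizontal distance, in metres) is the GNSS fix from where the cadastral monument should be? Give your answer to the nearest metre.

19 m

Observed coordinate differences: Δφ = -0.00096°, Δλ = +0.00031°.
Converting to metres (1° lat = 111312 m, cos φ = 0.744894): observed ΔN = -106.9 m, observed ΔE = 25.7 m.
Subtracting the expected shift leaves a residual of -106.9 − (-115) = 8.1 m north and 25.7 − (43) = -17.3 m east.
Residual distance = √(8.1² + (-17.3)²) = 19.1 m.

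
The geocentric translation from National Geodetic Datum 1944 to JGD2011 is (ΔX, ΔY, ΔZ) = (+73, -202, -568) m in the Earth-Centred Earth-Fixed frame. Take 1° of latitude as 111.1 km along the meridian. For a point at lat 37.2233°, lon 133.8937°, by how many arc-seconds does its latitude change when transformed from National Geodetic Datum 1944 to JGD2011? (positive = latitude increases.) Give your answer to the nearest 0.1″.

Δφ = -10.8″

sin φ = 0.604923, cos φ = 0.796284, sin λ = 0.720627, cos λ = -0.693323.
North component: ΔN = −sin φ cos λ·ΔX − sin φ sin λ·ΔY + cos φ·ΔZ = −(0.604923)(-0.693323)(73) − (0.604923)(0.720627)(-202) + (0.796284)(-568) = -333.62 m.
1° of latitude spans 111100 m, so Δφ = -333.62 / 111100 × 3600 = -10.810″.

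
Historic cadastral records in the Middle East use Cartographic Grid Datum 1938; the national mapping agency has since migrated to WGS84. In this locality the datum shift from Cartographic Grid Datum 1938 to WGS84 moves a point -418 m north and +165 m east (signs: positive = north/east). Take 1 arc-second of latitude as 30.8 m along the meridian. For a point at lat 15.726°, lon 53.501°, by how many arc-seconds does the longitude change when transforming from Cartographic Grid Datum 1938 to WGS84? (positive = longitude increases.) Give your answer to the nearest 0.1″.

At latitude 15.726°, cos φ = 0.962569.
1″ of longitude at this latitude = 30.80 × cos φ = 29.6471 m, so Δλ = 165.0 / 29.6471 = 5.565″.

Δλ = 5.6″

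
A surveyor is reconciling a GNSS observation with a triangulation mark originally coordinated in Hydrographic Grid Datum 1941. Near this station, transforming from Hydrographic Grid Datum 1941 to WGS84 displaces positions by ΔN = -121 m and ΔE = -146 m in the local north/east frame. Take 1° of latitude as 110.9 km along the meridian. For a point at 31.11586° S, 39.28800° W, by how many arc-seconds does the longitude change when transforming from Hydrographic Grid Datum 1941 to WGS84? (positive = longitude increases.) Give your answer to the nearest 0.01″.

Δλ = -5.54″

At latitude -31.11586°, cos φ = 0.856124.
1° of longitude at this latitude = 110.9 × cos φ = 94.94 km, so Δλ = -146.0 / 94944.2 = -0.0015377° = -5.536″.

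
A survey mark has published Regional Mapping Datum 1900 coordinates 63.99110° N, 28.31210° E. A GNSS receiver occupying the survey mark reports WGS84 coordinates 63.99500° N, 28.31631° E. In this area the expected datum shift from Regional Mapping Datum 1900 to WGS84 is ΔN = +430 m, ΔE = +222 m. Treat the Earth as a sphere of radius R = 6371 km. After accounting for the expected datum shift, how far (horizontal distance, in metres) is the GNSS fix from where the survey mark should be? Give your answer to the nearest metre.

17 m

Observed coordinate differences: Δφ = +0.00390°, Δλ = +0.00421°.
Converting to metres (1° lat = 111195 m, cos φ = 0.438511): observed ΔN = 433.7 m, observed ΔE = 205.3 m.
Subtracting the expected shift leaves a residual of 433.7 − (430) = 3.7 m north and 205.3 − (222) = -16.7 m east.
Residual distance = √(3.7² + (-16.7)²) = 17.1 m.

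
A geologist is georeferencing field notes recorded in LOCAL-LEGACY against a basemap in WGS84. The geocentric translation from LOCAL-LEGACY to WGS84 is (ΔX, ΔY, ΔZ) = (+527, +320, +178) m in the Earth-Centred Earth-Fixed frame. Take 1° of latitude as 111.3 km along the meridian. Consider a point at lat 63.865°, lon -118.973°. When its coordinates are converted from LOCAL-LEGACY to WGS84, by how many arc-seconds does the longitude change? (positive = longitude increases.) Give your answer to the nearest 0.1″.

sin φ = 0.897759, cos φ = 0.440488, sin λ = -0.874848, cos λ = -0.484397.
East component: ΔE = −sin λ·ΔX + cos λ·ΔY = −(-0.874848)(527) + (-0.484397)(320) = 306.04 m.
1° of latitude spans 111300 m; at latitude φ, 1° of longitude spans that × cos φ = 49026.3 m, so Δλ = 306.04 / 49026.3 × 3600 = 22.472″.

Δλ = 22.5″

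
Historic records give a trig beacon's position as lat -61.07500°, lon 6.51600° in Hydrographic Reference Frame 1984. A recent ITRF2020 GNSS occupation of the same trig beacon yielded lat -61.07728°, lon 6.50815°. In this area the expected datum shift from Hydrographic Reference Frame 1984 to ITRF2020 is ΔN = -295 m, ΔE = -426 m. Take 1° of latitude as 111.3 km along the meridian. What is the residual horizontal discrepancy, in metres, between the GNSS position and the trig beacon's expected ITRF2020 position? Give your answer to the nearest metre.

41 m

Observed coordinate differences: Δφ = -0.00228°, Δλ = -0.00785°.
Converting to metres (1° lat = 111300 m, cos φ = 0.483664): observed ΔN = -253.8 m, observed ΔE = -422.6 m.
Subtracting the expected shift leaves a residual of -253.8 − (-295) = 41.2 m north and -422.6 − (-426) = 3.4 m east.
Residual distance = √(41.2² + 3.4²) = 41.4 m.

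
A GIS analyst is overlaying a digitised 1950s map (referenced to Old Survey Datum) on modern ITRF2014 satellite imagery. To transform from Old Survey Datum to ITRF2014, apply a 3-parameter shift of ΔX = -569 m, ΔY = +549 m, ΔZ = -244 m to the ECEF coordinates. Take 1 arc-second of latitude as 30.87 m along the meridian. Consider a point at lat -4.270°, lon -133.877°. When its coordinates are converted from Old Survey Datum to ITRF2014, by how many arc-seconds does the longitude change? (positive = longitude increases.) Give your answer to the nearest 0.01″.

Δλ = -25.68″

sin φ = -0.074457, cos φ = 0.997224, sin λ = -0.720829, cos λ = -0.693113.
East component: ΔE = −sin λ·ΔX + cos λ·ΔY = −(-0.720829)(-569) + (-0.693113)(549) = -790.67 m.
1° of latitude spans 3600 × 30.87 = 111132 m; at latitude φ, 1° of longitude spans that × cos φ = 110823.5 m, so Δλ = -790.67 / 110823.5 × 3600 = -25.684″.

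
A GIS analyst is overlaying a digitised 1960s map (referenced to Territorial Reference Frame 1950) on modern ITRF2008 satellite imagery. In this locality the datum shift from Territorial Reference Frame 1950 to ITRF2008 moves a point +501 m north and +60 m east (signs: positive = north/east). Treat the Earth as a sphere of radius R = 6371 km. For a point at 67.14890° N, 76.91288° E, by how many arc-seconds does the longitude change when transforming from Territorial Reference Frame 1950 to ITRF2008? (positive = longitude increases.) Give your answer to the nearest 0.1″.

Δλ = 5.0″

At latitude 67.14890°, cos φ = 0.388338.
One radian of longitude at latitude φ spans R cos φ, so Δλ = ΔE / (R cos φ) = 60.0 / (6371000 × 0.388338) = 2.4251e-05 rad = 5.002″.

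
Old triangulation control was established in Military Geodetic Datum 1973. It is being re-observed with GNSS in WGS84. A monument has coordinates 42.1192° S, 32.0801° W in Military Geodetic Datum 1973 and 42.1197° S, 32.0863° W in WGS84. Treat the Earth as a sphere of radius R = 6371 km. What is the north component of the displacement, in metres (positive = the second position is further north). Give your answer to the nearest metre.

ΔN = -56 m

Δφ = -42.1197° − -42.1192° = -0.0005°; Δλ = -32.0863° − -32.0801° = -0.0062°.
1° along a meridian = πR/180 = 111195 m.
ΔN = Δφ × 111195 = -55.6 m; ΔE = Δλ × 111195 × cos(-42.1192°) = -0.0062 × 111195 × 0.741751 = -511.4 m.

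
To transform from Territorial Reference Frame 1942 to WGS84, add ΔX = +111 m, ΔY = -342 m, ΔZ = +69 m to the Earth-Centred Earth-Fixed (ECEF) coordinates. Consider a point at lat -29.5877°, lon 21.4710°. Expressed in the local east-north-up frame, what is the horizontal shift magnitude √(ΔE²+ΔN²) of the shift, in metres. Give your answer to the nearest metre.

362 m

The local east axis at (φ, λ) is (−sin λ, cos λ, 0), so ΔE = −sin(21.4710°)·111 + cos(21.4710°)·(-342) = -358.90 m.
The local north axis is (−sin φ cos λ, −sin φ sin λ, cos φ), giving ΔN = 51.003 − 61.809 + 60.002 = 49.20 m.
Horizontal magnitude = √(ΔE² + ΔN²) = √((-358.90)² + 49.20²) = 362.25 m.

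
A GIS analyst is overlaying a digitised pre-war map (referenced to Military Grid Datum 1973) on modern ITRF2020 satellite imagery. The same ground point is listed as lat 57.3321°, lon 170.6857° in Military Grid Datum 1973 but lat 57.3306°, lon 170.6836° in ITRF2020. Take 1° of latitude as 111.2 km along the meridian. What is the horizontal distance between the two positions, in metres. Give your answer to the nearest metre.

Δφ = 57.3306° − 57.3321° = -0.0015°; Δλ = 170.6836° − 170.6857° = -0.0021°.
ΔN = Δφ × 111200 = -166.8 m; ΔE = Δλ × 111200 × cos(57.3321°) = -0.0021 × 111200 × 0.539769 = -126.0 m.
Distance = √(ΔE² + ΔN²) = √((-126.0)² + (-166.8)²) = 209.1 m.

209 m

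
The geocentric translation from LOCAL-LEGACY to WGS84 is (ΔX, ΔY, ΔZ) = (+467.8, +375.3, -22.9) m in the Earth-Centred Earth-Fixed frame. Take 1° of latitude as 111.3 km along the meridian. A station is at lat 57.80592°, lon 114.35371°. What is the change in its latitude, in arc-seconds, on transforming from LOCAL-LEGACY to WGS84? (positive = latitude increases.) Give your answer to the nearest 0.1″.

Δφ = -4.5″

sin φ = 0.846248, cos φ = 0.532789, sin λ = 0.911017, cos λ = -0.412369.
North component: ΔN = −sin φ cos λ·ΔX − sin φ sin λ·ΔY + cos φ·ΔZ = −(0.846248)(-0.412369)(467.8) − (0.846248)(0.911017)(375.3) + (0.532789)(-22.9) = -138.29 m.
1° of latitude spans 111300 m, so Δφ = -138.29 / 111300 × 3600 = -4.473″.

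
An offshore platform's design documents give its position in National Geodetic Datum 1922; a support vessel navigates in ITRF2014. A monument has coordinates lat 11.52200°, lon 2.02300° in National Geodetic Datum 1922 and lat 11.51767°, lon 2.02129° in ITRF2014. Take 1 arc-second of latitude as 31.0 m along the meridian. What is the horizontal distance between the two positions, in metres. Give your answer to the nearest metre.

Δφ = 11.51767° − 11.52200° = -0.00433°; Δλ = 2.02129° − 2.02300° = -0.00171°.
1° of latitude = 3600 × 31.00 = 111600 m.
ΔN = Δφ × 111600 = -483.2 m; ΔE = Δλ × 111600 × cos(11.52200°) = -0.00171 × 111600 × 0.979848 = -187.0 m.
Distance = √(ΔE² + ΔN²) = √((-187.0)² + (-483.2)²) = 518.1 m.

518 m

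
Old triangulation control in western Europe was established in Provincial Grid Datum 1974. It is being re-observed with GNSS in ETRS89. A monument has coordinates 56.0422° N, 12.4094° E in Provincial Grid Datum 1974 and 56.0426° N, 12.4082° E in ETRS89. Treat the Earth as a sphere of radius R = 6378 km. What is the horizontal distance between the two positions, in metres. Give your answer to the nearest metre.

87 m

Δφ = 56.0426° − 56.0422° = +0.0004°; Δλ = 12.4082° − 12.4094° = -0.0012°.
1° along a meridian = πR/180 = 111317 m.
ΔN = Δφ × 111317 = 44.5 m; ΔE = Δλ × 111317 × cos(56.0422°) = -0.0012 × 111317 × 0.558582 = -74.6 m.
Distance = √(ΔE² + ΔN²) = √((-74.6)² + 44.5²) = 86.9 m.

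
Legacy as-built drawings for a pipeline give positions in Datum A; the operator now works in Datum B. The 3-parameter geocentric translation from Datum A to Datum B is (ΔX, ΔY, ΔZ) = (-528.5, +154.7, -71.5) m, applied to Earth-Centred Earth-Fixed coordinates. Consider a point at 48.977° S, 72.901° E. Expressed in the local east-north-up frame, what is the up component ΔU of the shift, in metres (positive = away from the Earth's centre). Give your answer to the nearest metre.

The local up (radial) axis is (cos φ cos λ, cos φ sin λ, sin φ), giving ΔU = -101.993 + 97.051 + 53.943 = 49.00 m.

ΔU = 49 m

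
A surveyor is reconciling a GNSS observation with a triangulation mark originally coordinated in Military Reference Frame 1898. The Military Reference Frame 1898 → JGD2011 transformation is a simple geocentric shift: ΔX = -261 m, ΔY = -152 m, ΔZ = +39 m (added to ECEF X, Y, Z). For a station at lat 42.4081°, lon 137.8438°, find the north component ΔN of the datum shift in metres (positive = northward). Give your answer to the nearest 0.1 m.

The local north axis is (−sin φ cos λ, −sin φ sin λ, cos φ), giving ΔN = -130.487 + 68.800 + 28.796 = -32.89 m.

ΔN = -32.9 m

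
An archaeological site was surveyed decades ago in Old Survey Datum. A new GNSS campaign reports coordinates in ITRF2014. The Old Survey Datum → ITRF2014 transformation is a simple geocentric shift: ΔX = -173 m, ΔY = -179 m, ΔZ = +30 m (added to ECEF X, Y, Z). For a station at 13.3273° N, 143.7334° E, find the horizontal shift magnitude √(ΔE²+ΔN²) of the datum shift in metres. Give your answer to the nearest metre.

248 m

The local east axis at (φ, λ) is (−sin λ, cos λ, 0), so ΔE = −sin(143.7334°)·(-173) + cos(143.7334°)·(-179) = 246.66 m.
The local north axis is (−sin φ cos λ, −sin φ sin λ, cos φ), giving ΔN = -32.153 + 24.408 + 29.192 = 21.45 m.
Horizontal magnitude = √(ΔE² + ΔN²) = √(246.66² + 21.45²) = 247.59 m.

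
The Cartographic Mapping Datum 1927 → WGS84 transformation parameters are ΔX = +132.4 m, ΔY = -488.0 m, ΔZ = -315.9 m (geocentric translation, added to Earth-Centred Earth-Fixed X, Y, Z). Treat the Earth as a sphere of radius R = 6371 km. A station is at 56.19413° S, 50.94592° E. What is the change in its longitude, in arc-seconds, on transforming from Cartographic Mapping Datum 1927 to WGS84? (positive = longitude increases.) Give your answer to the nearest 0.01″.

sin φ = -0.830927, cos φ = 0.556381, sin λ = 0.776552, cos λ = 0.630054.
East component: ΔE = −sin λ·ΔX + cos λ·ΔY = −(0.776552)(132.4) + (0.630054)(-488.0) = -410.28 m.
1° of latitude spans πR/180 = 111195 m; at latitude φ, 1° of longitude spans that × cos φ = 61866.7 m, so Δλ = -410.28 / 61866.7 × 3600 = -23.874″.

Δλ = -23.87″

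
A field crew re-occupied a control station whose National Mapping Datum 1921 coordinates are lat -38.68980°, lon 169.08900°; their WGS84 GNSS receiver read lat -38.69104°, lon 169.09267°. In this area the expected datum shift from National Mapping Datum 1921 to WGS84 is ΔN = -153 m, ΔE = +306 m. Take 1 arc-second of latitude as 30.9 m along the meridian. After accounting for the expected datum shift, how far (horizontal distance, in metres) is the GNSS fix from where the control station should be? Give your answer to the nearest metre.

Observed coordinate differences: Δφ = -0.00124°, Δλ = +0.00367°.
Converting to metres (1° lat = 111240 m, cos φ = 0.780542): observed ΔN = -137.9 m, observed ΔE = 318.7 m.
Subtracting the expected shift leaves a residual of -137.9 − (-153) = 15.1 m north and 318.7 − (306) = 12.7 m east.
Residual distance = √(15.1² + 12.7²) = 19.7 m.

20 m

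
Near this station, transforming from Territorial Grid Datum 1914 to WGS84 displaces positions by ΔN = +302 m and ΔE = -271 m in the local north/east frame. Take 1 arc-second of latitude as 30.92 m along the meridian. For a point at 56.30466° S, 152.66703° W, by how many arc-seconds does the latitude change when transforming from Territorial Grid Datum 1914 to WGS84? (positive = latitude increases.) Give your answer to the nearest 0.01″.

1″ of latitude = 30.92 m, so Δφ = 302.0 / 30.92 = 9.767″.

Δφ = 9.77″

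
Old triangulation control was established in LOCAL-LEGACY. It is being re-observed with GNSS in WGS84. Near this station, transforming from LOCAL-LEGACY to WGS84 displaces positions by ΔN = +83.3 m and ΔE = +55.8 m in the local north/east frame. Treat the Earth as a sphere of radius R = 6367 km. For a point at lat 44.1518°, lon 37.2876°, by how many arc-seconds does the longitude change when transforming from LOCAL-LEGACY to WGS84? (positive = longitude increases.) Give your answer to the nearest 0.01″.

At latitude 44.1518°, cos φ = 0.717497.
One radian of longitude at latitude φ spans R cos φ, so Δλ = ΔE / (R cos φ) = 55.8 / (6367000 × 0.717497) = 1.2215e-05 rad = 2.519″.

Δλ = 2.52″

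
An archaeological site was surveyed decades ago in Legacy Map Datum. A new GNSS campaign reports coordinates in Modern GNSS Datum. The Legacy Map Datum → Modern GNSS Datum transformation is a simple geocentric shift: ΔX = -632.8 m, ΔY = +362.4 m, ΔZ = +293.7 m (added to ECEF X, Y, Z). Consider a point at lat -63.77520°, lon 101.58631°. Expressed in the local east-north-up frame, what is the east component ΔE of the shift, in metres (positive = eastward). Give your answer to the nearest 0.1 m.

At φ = -63.77520°, λ = 101.58631°: sin φ = -0.897067, cos φ = 0.441894, sin λ = 0.979623, cos λ = -0.200844.
ΔE = −sin λ·ΔX + cos λ·ΔY = −(0.979623)·(-632.8) + (-0.200844)·(362.4) = 547.12 m.

ΔE = 547.1 m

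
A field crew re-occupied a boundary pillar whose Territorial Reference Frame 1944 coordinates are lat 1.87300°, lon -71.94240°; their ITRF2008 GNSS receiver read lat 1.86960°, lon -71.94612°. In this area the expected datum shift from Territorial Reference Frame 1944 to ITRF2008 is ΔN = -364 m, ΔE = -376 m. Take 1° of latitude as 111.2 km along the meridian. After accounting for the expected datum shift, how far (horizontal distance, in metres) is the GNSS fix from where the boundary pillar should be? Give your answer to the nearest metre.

Observed coordinate differences: Δφ = -0.00340°, Δλ = -0.00372°.
Converting to metres (1° lat = 111200 m, cos φ = 0.999466): observed ΔN = -378.1 m, observed ΔE = -413.4 m.
Subtracting the expected shift leaves a residual of -378.1 − (-364) = -14.1 m north and -413.4 − (-376) = -37.4 m east.
Residual distance = √((-14.1)² + (-37.4)²) = 40.0 m.

40 m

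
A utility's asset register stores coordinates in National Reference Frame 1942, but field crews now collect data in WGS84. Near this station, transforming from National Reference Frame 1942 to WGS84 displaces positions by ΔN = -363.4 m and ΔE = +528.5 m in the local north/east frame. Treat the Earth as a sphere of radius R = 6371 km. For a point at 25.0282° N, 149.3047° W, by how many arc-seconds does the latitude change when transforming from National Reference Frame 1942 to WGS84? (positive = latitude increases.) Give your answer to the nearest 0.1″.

On a sphere of radius R, 1 rad of latitude = R, so Δφ = ΔN / R = -363.4 / 6371000 = -5.7040e-05 rad = -11.765″.

Δφ = -11.8″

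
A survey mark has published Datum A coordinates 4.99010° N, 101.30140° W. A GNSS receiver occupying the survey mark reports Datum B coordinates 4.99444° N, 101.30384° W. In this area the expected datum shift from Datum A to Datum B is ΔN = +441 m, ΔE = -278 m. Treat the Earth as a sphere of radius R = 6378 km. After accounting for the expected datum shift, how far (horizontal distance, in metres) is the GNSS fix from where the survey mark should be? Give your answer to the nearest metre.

43 m

Observed coordinate differences: Δφ = +0.00434°, Δλ = -0.00244°.
Converting to metres (1° lat = 111317 m, cos φ = 0.996210): observed ΔN = 483.1 m, observed ΔE = -270.6 m.
Subtracting the expected shift leaves a residual of 483.1 − (441) = 42.1 m north and -270.6 − (-278) = 7.4 m east.
Residual distance = √(42.1² + 7.4²) = 42.8 m.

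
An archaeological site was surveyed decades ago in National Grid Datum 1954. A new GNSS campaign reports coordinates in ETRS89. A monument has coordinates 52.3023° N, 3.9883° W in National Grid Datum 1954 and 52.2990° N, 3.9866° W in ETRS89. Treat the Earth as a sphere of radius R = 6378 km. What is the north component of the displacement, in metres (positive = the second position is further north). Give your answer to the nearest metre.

Δφ = 52.2990° − 52.3023° = -0.0033°; Δλ = -3.9866° − -3.9883° = +0.0017°.
1° along a meridian = πR/180 = 111317 m.
ΔN = Δφ × 111317 = -367.3 m; ΔE = Δλ × 111317 × cos(52.3023°) = +0.0017 × 111317 × 0.611495 = 115.7 m.

ΔN = -367 m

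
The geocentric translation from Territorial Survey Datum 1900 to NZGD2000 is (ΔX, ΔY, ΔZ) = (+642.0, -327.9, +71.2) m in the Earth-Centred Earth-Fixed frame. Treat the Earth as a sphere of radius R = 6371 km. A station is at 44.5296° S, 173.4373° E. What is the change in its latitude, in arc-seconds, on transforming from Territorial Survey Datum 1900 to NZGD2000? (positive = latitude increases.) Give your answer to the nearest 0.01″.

sin φ = -0.701278, cos φ = 0.712888, sin λ = 0.114290, cos λ = -0.993447.
North component: ΔN = −sin φ cos λ·ΔX − sin φ sin λ·ΔY + cos φ·ΔZ = −(-0.701278)(-0.993447)(642.0) − (-0.701278)(0.114290)(-327.9) + (0.712888)(71.2) = -422.79 m.
1° of latitude spans πR/180 = 111195 m, so Δφ = -422.79 / 111195 × 3600 = -13.688″.

Δφ = -13.69″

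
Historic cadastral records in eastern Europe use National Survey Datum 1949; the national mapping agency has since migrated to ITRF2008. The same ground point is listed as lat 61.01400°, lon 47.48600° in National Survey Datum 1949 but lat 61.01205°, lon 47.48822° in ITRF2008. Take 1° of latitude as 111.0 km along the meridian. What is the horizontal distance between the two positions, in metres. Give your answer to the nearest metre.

Δφ = 61.01205° − 61.01400° = -0.00195°; Δλ = 47.48822° − 47.48600° = +0.00222°.
ΔN = Δφ × 111000 = -216.5 m; ΔE = Δλ × 111000 × cos(61.01400°) = +0.00222 × 111000 × 0.484596 = 119.4 m.
Distance = √(ΔE² + ΔN²) = √(119.4² + (-216.5)²) = 247.2 m.

247 m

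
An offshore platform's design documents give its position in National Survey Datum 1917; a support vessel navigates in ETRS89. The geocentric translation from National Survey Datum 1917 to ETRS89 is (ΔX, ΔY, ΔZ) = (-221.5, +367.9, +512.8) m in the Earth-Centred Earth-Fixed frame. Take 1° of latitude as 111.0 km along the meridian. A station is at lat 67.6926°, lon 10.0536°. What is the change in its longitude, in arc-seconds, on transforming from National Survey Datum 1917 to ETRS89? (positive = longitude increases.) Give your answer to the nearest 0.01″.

sin φ = 0.925161, cos φ = 0.379576, sin λ = 0.174569, cos λ = 0.984645.
East component: ΔE = −sin λ·ΔX + cos λ·ΔY = −(0.174569)(-221.5) + (0.984645)(367.9) = 400.92 m.
1° of latitude spans 111000 m; at latitude φ, 1° of longitude spans that × cos φ = 42132.9 m, so Δλ = 400.92 / 42132.9 × 3600 = 34.256″.

Δλ = 34.26″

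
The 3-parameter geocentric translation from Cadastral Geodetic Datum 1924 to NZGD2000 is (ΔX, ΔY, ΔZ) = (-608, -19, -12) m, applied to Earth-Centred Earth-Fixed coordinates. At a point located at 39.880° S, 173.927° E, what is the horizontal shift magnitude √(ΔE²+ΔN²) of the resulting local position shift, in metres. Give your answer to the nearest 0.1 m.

The local east axis at (φ, λ) is (−sin λ, cos λ, 0), so ΔE = −sin(173.927°)·(-608) + cos(173.927°)·(-19) = 83.22 m.
The local north axis is (−sin φ cos λ, −sin φ sin λ, cos φ), giving ΔN = 387.651 − 1.289 − 9.209 = 377.15 m.
Horizontal magnitude = √(ΔE² + ΔN²) = √(83.22² + 377.15²) = 386.22 m.

386.2 m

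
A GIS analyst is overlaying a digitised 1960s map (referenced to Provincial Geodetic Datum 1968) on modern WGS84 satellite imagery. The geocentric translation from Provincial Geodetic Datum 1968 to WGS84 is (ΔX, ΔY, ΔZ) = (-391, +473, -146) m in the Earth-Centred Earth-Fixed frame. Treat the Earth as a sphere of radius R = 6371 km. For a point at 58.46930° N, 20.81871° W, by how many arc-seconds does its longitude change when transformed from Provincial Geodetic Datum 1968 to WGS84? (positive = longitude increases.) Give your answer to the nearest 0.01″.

Δλ = 18.77″

sin φ = 0.852360, cos φ = 0.522955, sin λ = -0.355412, cos λ = 0.934710.
East component: ΔE = −sin λ·ΔX + cos λ·ΔY = −(-0.355412)(-391) + (0.934710)(473) = 303.15 m.
1° of latitude spans πR/180 = 111195 m; at latitude φ, 1° of longitude spans that × cos φ = 58150.0 m, so Δλ = 303.15 / 58150.0 × 3600 = 18.768″.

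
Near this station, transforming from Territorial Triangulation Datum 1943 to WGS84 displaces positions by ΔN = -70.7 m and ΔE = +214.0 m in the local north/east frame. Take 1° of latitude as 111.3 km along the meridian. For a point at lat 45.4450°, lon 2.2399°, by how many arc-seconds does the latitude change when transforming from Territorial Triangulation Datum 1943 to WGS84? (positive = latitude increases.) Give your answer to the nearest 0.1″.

Δφ = -2.3″

1° of latitude = 111.3 km, so Δφ = -70.7 / 111300 = -0.0006352° = -2.287″.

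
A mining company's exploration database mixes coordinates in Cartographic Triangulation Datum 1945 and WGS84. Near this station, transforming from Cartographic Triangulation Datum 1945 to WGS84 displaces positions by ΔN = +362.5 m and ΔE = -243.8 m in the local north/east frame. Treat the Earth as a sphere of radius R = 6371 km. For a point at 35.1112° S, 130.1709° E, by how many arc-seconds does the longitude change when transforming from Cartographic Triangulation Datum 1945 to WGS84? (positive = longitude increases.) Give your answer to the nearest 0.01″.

Δλ = -9.65″

At latitude -35.1112°, cos φ = 0.818037.
One radian of longitude at latitude φ spans R cos φ, so Δλ = ΔE / (R cos φ) = -243.8 / (6371000 × 0.818037) = -4.6779e-05 rad = -9.649″.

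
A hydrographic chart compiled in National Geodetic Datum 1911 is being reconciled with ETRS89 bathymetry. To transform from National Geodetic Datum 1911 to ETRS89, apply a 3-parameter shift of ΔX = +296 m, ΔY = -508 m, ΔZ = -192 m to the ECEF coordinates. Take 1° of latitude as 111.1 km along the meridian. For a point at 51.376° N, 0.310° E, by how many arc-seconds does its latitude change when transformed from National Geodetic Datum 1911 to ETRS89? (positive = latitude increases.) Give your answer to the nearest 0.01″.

Δφ = -11.31″

sin φ = 0.781259, cos φ = 0.624207, sin λ = 0.005410, cos λ = 0.999985.
North component: ΔN = −sin φ cos λ·ΔX − sin φ sin λ·ΔY + cos φ·ΔZ = −(0.781259)(0.999985)(296) − (0.781259)(0.005410)(-508) + (0.624207)(-192) = -348.95 m.
1° of latitude spans 111100 m, so Δφ = -348.95 / 111100 × 3600 = -11.307″.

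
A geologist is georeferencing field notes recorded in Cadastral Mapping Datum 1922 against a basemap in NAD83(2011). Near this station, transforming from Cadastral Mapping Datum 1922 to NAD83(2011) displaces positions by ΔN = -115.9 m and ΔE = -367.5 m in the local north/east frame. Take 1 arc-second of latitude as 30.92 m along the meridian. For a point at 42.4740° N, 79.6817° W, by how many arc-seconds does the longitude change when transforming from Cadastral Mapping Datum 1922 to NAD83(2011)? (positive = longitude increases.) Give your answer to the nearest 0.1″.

Δλ = -16.1″

At latitude 42.4740°, cos φ = 0.737584.
1″ of longitude at this latitude = 30.92 × cos φ = 22.8061 m, so Δλ = -367.5 / 22.8061 = -16.114″.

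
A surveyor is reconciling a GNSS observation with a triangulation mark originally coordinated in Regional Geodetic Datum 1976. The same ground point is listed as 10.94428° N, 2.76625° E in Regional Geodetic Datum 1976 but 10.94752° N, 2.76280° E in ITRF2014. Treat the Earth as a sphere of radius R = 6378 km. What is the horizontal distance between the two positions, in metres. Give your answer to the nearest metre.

522 m

Δφ = 10.94752° − 10.94428° = +0.00324°; Δλ = 2.76280° − 2.76625° = -0.00345°.
1° along a meridian = πR/180 = 111317 m.
ΔN = Δφ × 111317 = 360.7 m; ΔE = Δλ × 111317 × cos(10.94428°) = -0.00345 × 111317 × 0.981812 = -377.1 m.
Distance = √(ΔE² + ΔN²) = √((-377.1)² + 360.7²) = 521.8 m.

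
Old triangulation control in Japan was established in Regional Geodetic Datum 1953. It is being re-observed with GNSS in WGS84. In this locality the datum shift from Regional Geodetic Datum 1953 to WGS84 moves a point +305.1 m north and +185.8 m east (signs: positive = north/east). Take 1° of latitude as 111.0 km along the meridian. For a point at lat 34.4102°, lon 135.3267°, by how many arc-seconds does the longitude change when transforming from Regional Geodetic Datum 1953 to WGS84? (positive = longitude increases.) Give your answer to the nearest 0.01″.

At latitude 34.4102°, cos φ = 0.825013.
1° of longitude at this latitude = 111.0 × cos φ = 91.58 km, so Δλ = 185.8 / 91576.4 = 0.0020289° = 7.304″.

Δλ = 7.30″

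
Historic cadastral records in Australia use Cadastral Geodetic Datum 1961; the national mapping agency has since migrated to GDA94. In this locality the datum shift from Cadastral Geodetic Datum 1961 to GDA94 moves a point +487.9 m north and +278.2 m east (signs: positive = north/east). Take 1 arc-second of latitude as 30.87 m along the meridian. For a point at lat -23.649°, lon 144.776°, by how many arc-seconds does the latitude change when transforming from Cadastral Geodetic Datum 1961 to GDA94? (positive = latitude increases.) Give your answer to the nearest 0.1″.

Δφ = 15.8″

1″ of latitude = 30.87 m, so Δφ = 487.9 / 30.87 = 15.805″.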